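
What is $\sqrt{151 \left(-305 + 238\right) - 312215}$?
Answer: $2 i \sqrt{80583} \approx 567.74 i$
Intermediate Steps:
$\sqrt{151 \left(-305 + 238\right) - 312215} = \sqrt{151 \left(-67\right) - 312215} = \sqrt{-10117 - 312215} = \sqrt{-322332} = 2 i \sqrt{80583}$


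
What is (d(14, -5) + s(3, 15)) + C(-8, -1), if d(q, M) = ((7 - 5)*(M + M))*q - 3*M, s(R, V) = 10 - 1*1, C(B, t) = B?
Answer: -264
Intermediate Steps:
s(R, V) = 9 (s(R, V) = 10 - 1 = 9)
d(q, M) = -3*M + 4*M*q (d(q, M) = (2*(2*M))*q - 3*M = (4*M)*q - 3*M = 4*M*q - 3*M = -3*M + 4*M*q)
(d(14, -5) + s(3, 15)) + C(-8, -1) = (-5*(-3 + 4*14) + 9) - 8 = (-5*(-3 + 56) + 9) - 8 = (-5*53 + 9) - 8 = (-265 + 9) - 8 = -256 - 8 = -264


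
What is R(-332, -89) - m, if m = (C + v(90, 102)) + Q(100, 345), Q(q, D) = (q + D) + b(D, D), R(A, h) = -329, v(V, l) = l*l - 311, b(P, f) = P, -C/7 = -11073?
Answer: -88723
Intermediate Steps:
C = 77511 (C = -7*(-11073) = 77511)
v(V, l) = -311 + l² (v(V, l) = l² - 311 = -311 + l²)
Q(q, D) = q + 2*D (Q(q, D) = (q + D) + D = (D + q) + D = q + 2*D)
m = 88394 (m = (77511 + (-311 + 102²)) + (100 + 2*345) = (77511 + (-311 + 10404)) + (100 + 690) = (77511 + 10093) + 790 = 87604 + 790 = 88394)
R(-332, -89) - m = -329 - 1*88394 = -329 - 88394 = -88723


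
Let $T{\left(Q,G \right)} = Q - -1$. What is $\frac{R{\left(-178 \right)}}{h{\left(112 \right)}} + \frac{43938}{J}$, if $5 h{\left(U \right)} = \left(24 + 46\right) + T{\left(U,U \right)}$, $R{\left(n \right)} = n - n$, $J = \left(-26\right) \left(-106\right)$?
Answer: $\frac{21969}{1378} \approx 15.943$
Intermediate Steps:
$J = 2756$
$T{\left(Q,G \right)} = 1 + Q$ ($T{\left(Q,G \right)} = Q + 1 = 1 + Q$)
$R{\left(n \right)} = 0$
$h{\left(U \right)} = \frac{71}{5} + \frac{U}{5}$ ($h{\left(U \right)} = \frac{\left(24 + 46\right) + \left(1 + U\right)}{5} = \frac{70 + \left(1 + U\right)}{5} = \frac{71 + U}{5} = \frac{71}{5} + \frac{U}{5}$)
$\frac{R{\left(-178 \right)}}{h{\left(112 \right)}} + \frac{43938}{J} = \frac{0}{\frac{71}{5} + \frac{1}{5} \cdot 112} + \frac{43938}{2756} = \frac{0}{\frac{71}{5} + \frac{112}{5}} + 43938 \cdot \frac{1}{2756} = \frac{0}{\frac{183}{5}} + \frac{21969}{1378} = 0 \cdot \frac{5}{183} + \frac{21969}{1378} = 0 + \frac{21969}{1378} = \frac{21969}{1378}$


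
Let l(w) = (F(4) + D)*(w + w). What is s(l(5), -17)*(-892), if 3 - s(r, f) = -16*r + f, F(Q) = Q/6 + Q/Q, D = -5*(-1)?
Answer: -2907920/3 ≈ -9.6931e+5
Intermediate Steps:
D = 5
F(Q) = 1 + Q/6 (F(Q) = Q*(1/6) + 1 = Q/6 + 1 = 1 + Q/6)
l(w) = 40*w/3 (l(w) = ((1 + (1/6)*4) + 5)*(w + w) = ((1 + 2/3) + 5)*(2*w) = (5/3 + 5)*(2*w) = 20*(2*w)/3 = 40*w/3)
s(r, f) = 3 - f + 16*r (s(r, f) = 3 - (-16*r + f) = 3 - (f - 16*r) = 3 + (-f + 16*r) = 3 - f + 16*r)
s(l(5), -17)*(-892) = (3 - 1*(-17) + 16*((40/3)*5))*(-892) = (3 + 17 + 16*(200/3))*(-892) = (3 + 17 + 3200/3)*(-892) = (3260/3)*(-892) = -2907920/3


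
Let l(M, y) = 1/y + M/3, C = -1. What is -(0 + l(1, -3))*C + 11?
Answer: 11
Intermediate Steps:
l(M, y) = 1/y + M/3 (l(M, y) = 1/y + M*(1/3) = 1/y + M/3)
-(0 + l(1, -3))*C + 11 = -(0 + (1/(-3) + (1/3)*1))*(-1) + 11 = -(0 + (-1/3 + 1/3))*(-1) + 11 = -(0 + 0)*(-1) + 11 = -0*(-1) + 11 = -1*0 + 11 = 0 + 11 = 11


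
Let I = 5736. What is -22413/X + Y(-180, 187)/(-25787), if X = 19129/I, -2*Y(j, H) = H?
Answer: -6630399786509/986559046 ≈ -6720.7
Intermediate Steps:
Y(j, H) = -H/2
X = 19129/5736 ≈ 3.3349
-22413/X + Y(-180, 187)/(-25787) = -22413/19129/5736 - ½*187/(-25787) = -22413*5736/19129 - 187/2*(-1/25787) = -128560968/19129 + 187/51574 = -6630399786509/986559046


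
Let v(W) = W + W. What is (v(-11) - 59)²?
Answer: 6561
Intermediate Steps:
v(W) = 2*W
(v(-11) - 59)² = (2*(-11) - 59)² = (-22 - 59)² = (-81)² = 6561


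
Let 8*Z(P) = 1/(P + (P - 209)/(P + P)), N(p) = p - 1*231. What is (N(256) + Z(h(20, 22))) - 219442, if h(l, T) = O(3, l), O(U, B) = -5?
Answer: -143937547/656 ≈ -2.1942e+5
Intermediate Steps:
N(p) = -231 + p (N(p) = p - 231 = -231 + p)
h(l, T) = -5
Z(P) = 1/(8*(P + (-209 + P)/(2*P))) (Z(P) = 1/(8*(P + (P - 209)/(P + P))) = 1/(8*(P + (-209 + P)/((2*P)))) = 1/(8*(P + (-209 + P)*(1/(2*P)))) = 1/(8*(P + (-209 + P)/(2*P))))
(N(256) + Z(h(20, 22))) - 219442 = ((-231 + 256) + (¼)*(-5)/(-209 - 5 + 2*(-5)²)) - 219442 = (25 + (¼)*(-5)/(-209 - 5 + 2*25)) - 219442 = (25 + (¼)*(-5)/(-209 - 5 + 50)) - 219442 = (25 + (¼)*(-5)/(-164)) - 219442 = (25 + (¼)*(-5)*(-1/164)) - 219442 = (25 + 5/656) - 219442 = 16405/656 - 219442 = -143937547/656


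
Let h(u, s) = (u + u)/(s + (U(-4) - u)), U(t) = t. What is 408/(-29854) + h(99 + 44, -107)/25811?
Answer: -670845949/48930661219 ≈ -0.013710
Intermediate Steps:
h(u, s) = 2*u/(-4 + s - u) (h(u, s) = (u + u)/(s + (-4 - u)) = (2*u)/(-4 + s - u) = 2*u/(-4 + s - u))
408/(-29854) + h(99 + 44, -107)/25811 = 408/(-29854) + (2*(99 + 44)/(-4 - 107 - (99 + 44)))/25811 = 408*(-1/29854) + (2*143/(-4 - 107 - 1*143))*(1/25811) = -204/14927 + (2*143/(-4 - 107 - 143))*(1/25811) = -204/14927 + (2*143/(-254))*(1/25811) = -204/14927 + (2*143*(-1/254))*(1/25811) = -204/14927 - 143/127*1/25811 = -204/14927 - 143/3277997 = -670845949/48930661219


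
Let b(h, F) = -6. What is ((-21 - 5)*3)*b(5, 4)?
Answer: 468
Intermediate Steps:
((-21 - 5)*3)*b(5, 4) = ((-21 - 5)*3)*(-6) = -26*3*(-6) = -78*(-6) = 468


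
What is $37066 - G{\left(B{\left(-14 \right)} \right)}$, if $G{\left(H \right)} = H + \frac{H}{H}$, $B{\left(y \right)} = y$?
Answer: $37079$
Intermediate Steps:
$G{\left(H \right)} = 1 + H$ ($G{\left(H \right)} = H + 1 = 1 + H$)
$37066 - G{\left(B{\left(-14 \right)} \right)} = 37066 - \left(1 - 14\right) = 37066 - -13 = 37066 + 13 = 37079$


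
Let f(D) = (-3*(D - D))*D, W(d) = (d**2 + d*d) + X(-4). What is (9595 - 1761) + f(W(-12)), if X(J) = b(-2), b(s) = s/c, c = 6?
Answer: 7834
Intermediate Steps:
b(s) = s/6
X(J) = -1/3 (X(J) = (1/6)*(-2) = -1/3)
W(d) = -1/3 + 2*d**2 (W(d) = (d**2 + d*d) - 1/3 = (d**2 + d**2) - 1/3 = 2*d**2 - 1/3 = -1/3 + 2*d**2)
f(D) = 0 (f(D) = (-3*0)*D = 0*D = 0)
(9595 - 1761) + f(W(-12)) = (9595 - 1761) + 0 = 7834 + 0 = 7834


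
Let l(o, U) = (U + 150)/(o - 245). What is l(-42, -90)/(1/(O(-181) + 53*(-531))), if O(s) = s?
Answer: 1699440/287 ≈ 5921.4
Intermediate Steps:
l(o, U) = (150 + U)/(-245 + o)
l(-42, -90)/(1/(O(-181) + 53*(-531))) = ((150 - 90)/(-245 - 42))/(1/(-181 + 53*(-531))) = (60/(-287))/(1/(-181 - 28143)) = (-1/287*60)/(1/(-28324)) = -60/(287*(-1/28324)) = -60/287*(-28324) = 1699440/287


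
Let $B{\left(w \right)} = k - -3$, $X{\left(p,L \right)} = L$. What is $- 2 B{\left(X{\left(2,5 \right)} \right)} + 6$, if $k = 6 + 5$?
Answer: $-22$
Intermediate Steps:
$k = 11$
$B{\left(w \right)} = 14$ ($B{\left(w \right)} = 11 - -3 = 11 + 3 = 14$)
$- 2 B{\left(X{\left(2,5 \right)} \right)} + 6 = \left(-2\right) 14 + 6 = -28 + 6 = -22$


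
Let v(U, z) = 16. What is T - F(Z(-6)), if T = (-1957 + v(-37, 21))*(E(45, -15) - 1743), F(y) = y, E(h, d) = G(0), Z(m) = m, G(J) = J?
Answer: 3383169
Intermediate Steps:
E(h, d) = 0
T = 3383163 (T = (-1957 + 16)*(0 - 1743) = -1941*(-1743) = 3383163)
T - F(Z(-6)) = 3383163 - 1*(-6) = 3383163 + 6 = 3383169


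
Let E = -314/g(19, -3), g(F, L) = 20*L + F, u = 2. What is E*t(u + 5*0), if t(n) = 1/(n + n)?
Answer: 157/82 ≈ 1.9146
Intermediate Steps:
g(F, L) = F + 20*L
E = 314/41 (E = -314/(19 + 20*(-3)) = -314/(19 - 60) = -314/(-41) = -314*(-1/41) = 314/41 ≈ 7.6585)
t(n) = 1/(2*n)
E*t(u + 5*0) = 314*(1/(2*(2 + 5*0)))/41 = 314*(1/(2*(2 + 0)))/41 = 314*((1/2)/2)/41 = 314*((1/2)*(1/2))/41 = (314/41)*(1/4) = 157/82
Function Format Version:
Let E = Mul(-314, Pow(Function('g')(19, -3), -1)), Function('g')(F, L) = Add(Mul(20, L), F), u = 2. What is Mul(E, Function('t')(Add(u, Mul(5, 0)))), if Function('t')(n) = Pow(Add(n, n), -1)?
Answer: Rational(157, 82) ≈ 1.9146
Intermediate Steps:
Function('g')(F, L) = Add(F, Mul(20, L))
E = Rational(314, 41) (E = Mul(-314, Pow(Add(19, Mul(20, -3)), -1)) = Mul(-314, Pow(Add(19, -60), -1)) = Mul(-314, Pow(-41, -1)) = Mul(-314, Rational(-1, 41)) = Rational(314, 41) ≈ 7.6585)
Function('t')(n) = Mul(Rational(1, 2), Pow(n, -1)) (Function('t')(n) = Pow(Mul(2, n), -1) = Mul(Rational(1, 2), Pow(n, -1)))
Mul(E, Function('t')(Add(u, Mul(5, 0)))) = Mul(Rational(314, 41), Mul(Rational(1, 2), Pow(Add(2, Mul(5, 0)), -1))) = Mul(Rational(314, 41), Mul(Rational(1, 2), Pow(Add(2, 0), -1))) = Mul(Rational(314, 41), Mul(Rational(1, 2), Pow(2, -1))) = Mul(Rational(314, 41), Mul(Rational(1, 2), Rational(1, 2))) = Mul(Rational(314, 41), Rational(1, 4)) = Rational(157, 82)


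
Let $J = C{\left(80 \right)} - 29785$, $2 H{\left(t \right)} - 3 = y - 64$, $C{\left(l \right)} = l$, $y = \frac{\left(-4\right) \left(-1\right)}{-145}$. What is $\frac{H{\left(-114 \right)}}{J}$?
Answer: $\frac{8849}{8614450} \approx 0.0010272$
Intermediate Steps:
$y = - \frac{4}{145}$ ($y = 4 \left(- \frac{1}{145}\right) = - \frac{4}{145} \approx -0.027586$)
$H{\left(t \right)} = - \frac{8849}{290}$ ($H{\left(t \right)} = \frac{3}{2} + \frac{- \frac{4}{145} - 64}{2} = \frac{3}{2} + \frac{1}{2} \left(- \frac{9284}{145}\right) = \frac{3}{2} - \frac{4642}{145} = - \frac{8849}{290}$)
$J = -29705$ ($J = 80 - 29785 = -29705$)
$\frac{H{\left(-114 \right)}}{J} = - \frac{8849}{290 \left(-29705\right)} = \left(- \frac{8849}{290}\right) \left(- \frac{1}{29705}\right) = \frac{8849}{8614450}$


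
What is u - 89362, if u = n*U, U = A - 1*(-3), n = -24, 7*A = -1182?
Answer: -597670/7 ≈ -85381.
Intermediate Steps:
A = -1182/7 (A = (1/7)*(-1182) = -1182/7 ≈ -168.86)
U = -1161/7 (U = -1182/7 - 1*(-3) = -1182/7 + 3 = -1161/7 ≈ -165.86)
u = 27864/7 (u = -24*(-1161/7) = 27864/7 ≈ 3980.6)
u - 89362 = 27864/7 - 89362 = -597670/7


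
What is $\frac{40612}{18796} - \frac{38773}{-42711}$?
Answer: $\frac{615839110}{200698989} \approx 3.0685$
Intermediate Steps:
$\frac{40612}{18796} - \frac{38773}{-42711} = 40612 \cdot \frac{1}{18796} - - \frac{38773}{42711} = \frac{10153}{4699} + \frac{38773}{42711} = \frac{615839110}{200698989}$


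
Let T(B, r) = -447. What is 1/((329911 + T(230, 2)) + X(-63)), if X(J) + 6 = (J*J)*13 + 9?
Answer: 1/381064 ≈ 2.6242e-6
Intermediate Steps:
X(J) = 3 + 13*J**2 (X(J) = -6 + ((J*J)*13 + 9) = -6 + (J**2*13 + 9) = -6 + (13*J**2 + 9) = -6 + (9 + 13*J**2) = 3 + 13*J**2)
1/((329911 + T(230, 2)) + X(-63)) = 1/((329911 - 447) + (3 + 13*(-63)**2)) = 1/(329464 + (3 + 13*3969)) = 1/(329464 + (3 + 51597)) = 1/(329464 + 51600) = 1/381064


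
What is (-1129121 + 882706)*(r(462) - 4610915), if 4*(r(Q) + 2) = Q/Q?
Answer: 4544796203805/4 ≈ 1.1362e+12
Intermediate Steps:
r(Q) = -7/4 (r(Q) = -2 + (Q/Q)/4 = -2 + (1/4)*1 = -2 + 1/4 = -7/4)
(-1129121 + 882706)*(r(462) - 4610915) = (-1129121 + 882706)*(-7/4 - 4610915) = -246415*(-18443667/4) = 4544796203805/4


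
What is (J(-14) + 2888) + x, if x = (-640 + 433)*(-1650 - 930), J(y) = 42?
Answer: 536990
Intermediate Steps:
x = 534060 (x = -207*(-2580) = 534060)
(J(-14) + 2888) + x = (42 + 2888) + 534060 = 2930 + 534060 = 536990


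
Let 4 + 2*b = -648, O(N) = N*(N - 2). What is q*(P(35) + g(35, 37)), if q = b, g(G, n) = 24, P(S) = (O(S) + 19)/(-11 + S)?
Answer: -142625/6 ≈ -23771.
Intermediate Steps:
O(N) = N*(-2 + N)
b = -326 (b = -2 + (½)*(-648) = -2 - 324 = -326)
P(S) = (19 + S*(-2 + S))/(-11 + S) (P(S) = (S*(-2 + S) + 19)/(-11 + S) = (19 + S*(-2 + S))/(-11 + S))
q = -326
q*(P(35) + g(35, 37)) = -326*((19 + 35*(-2 + 35))/(-11 + 35) + 24) = -326*((19 + 35*33)/24 + 24) = -326*((19 + 1155)/24 + 24) = -326*((1/24)*1174 + 24) = -326*(587/12 + 24) = -326*875/12 = -142625/6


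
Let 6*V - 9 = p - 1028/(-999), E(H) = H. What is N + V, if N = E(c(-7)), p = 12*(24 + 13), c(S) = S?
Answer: 411617/5994 ≈ 68.672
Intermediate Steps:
p = 444 (p = 12*37 = 444)
N = -7
V = 453575/5994 (V = 3/2 + (444 - 1028/(-999))/6 = 3/2 + (444 - 1028*(-1/999))/6 = 3/2 + (444 + 1028/999)/6 = 3/2 + (⅙)*(444584/999) = 3/2 + 222292/2997 = 453575/5994 ≈ 75.672)
N + V = -7 + 453575/5994 = 411617/5994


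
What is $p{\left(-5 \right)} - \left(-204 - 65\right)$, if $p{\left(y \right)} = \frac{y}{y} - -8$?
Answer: $278$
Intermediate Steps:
$p{\left(y \right)} = 9$ ($p{\left(y \right)} = 1 + 8 = 9$)
$p{\left(-5 \right)} - \left(-204 - 65\right) = 9 - \left(-204 - 65\right) = 9 - -269 = 9 + 269 = 278$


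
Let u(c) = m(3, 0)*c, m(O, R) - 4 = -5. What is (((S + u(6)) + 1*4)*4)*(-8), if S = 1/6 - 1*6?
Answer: 752/3 ≈ 250.67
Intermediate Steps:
m(O, R) = -1 (m(O, R) = 4 - 5 = -1)
u(c) = -c
S = -35/6 (S = ⅙ - 6 = -35/6 ≈ -5.8333)
(((S + u(6)) + 1*4)*4)*(-8) = (((-35/6 - 1*6) + 1*4)*4)*(-8) = (((-35/6 - 6) + 4)*4)*(-8) = ((-71/6 + 4)*4)*(-8) = -47/6*4*(-8) = -94/3*(-8) = 752/3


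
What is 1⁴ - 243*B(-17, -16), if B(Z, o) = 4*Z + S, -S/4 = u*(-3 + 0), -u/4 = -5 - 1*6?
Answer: -111779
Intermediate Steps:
u = 44 (u = -4*(-5 - 1*6) = -4*(-5 - 6) = -4*(-11) = 44)
S = 528 (S = -176*(-3 + 0) = -176*(-3) = -4*(-132) = 528)
B(Z, o) = 528 + 4*Z (B(Z, o) = 4*Z + 528 = 528 + 4*Z)
1⁴ - 243*B(-17, -16) = 1⁴ - 243*(528 + 4*(-17)) = 1 - 243*(528 - 68) = 1 - 243*460 = 1 - 111780 = -111779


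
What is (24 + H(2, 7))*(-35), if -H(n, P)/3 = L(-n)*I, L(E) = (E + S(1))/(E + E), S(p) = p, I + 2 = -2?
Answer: -945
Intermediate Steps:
I = -4 (I = -2 - 2 = -4)
L(E) = (1 + E)/(2*E) (L(E) = (E + 1)/(E + E) = (1 + E)/((2*E)) = (1 + E)*(1/(2*E)) = (1 + E)/(2*E))
H(n, P) = -6*(1 - n)/n (H(n, P) = -3*(1 - n)/(2*((-n)))*(-4) = -3*(-1/n)*(1 - n)/2*(-4) = -3*(-(1 - n)/(2*n))*(-4) = -6*(1 - n)/n)
(24 + H(2, 7))*(-35) = (24 + (6 - 6/2))*(-35) = (24 + (6 - 6*½))*(-35) = (24 + (6 - 3))*(-35) = (24 + 3)*(-35) = 27*(-35) = -945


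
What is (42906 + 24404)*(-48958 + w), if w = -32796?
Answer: -5502861740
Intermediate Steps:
(42906 + 24404)*(-48958 + w) = (42906 + 24404)*(-48958 - 32796) = 67310*(-81754) = -5502861740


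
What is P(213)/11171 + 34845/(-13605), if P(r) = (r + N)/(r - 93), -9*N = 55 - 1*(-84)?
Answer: -14012319497/5471332380 ≈ -2.5610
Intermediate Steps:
N = -139/9 (N = -(55 - 1*(-84))/9 = -(55 + 84)/9 = -1/9*139 = -139/9 ≈ -15.444)
P(r) = (-139/9 + r)/(-93 + r) (P(r) = (r - 139/9)/(r - 93) = (-139/9 + r)/(-93 + r))
P(213)/11171 + 34845/(-13605) = ((-139/9 + 213)/(-93 + 213))/11171 + 34845/(-13605) = ((1778/9)/120)*(1/11171) + 34845*(-1/13605) = ((1/120)*(1778/9))*(1/11171) - 2323/907 = (889/540)*(1/11171) - 2323/907 = 889/6032340 - 2323/907 = -14012319497/5471332380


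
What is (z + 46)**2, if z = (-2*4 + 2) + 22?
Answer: 3844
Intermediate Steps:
z = 16 (z = (-8 + 2) + 22 = -6 + 22 = 16)
(z + 46)**2 = (16 + 46)**2 = 62**2 = 3844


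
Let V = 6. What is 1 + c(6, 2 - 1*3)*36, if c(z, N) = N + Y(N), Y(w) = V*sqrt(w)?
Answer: -35 + 216*I ≈ -35.0 + 216.0*I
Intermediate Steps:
Y(w) = 6*sqrt(w)
c(z, N) = N + 6*sqrt(N)
1 + c(6, 2 - 1*3)*36 = 1 + ((2 - 1*3) + 6*sqrt(2 - 1*3))*36 = 1 + ((2 - 3) + 6*sqrt(2 - 3))*36 = 1 + (-1 + 6*sqrt(-1))*36 = 1 + (-1 + 6*I)*36 = 1 + (-36 + 216*I) = -35 + 216*I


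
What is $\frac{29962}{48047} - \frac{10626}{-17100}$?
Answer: $\frac{170482937}{136933950} \approx 1.245$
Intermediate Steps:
$\frac{29962}{48047} - \frac{10626}{-17100} = 29962 \cdot \frac{1}{48047} - - \frac{1771}{2850} = \frac{29962}{48047} + \frac{1771}{2850} = \frac{170482937}{136933950}$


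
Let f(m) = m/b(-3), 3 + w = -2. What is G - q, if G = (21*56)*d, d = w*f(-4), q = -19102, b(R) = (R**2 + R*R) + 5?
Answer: 462866/23 ≈ 20125.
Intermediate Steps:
w = -5 (w = -3 - 2 = -5)
b(R) = 5 + 2*R**2 (b(R) = (R**2 + R**2) + 5 = 2*R**2 + 5 = 5 + 2*R**2)
f(m) = m/23 (f(m) = m/(5 + 2*(-3)**2) = m/(5 + 2*9) = m/(5 + 18) = m/23)
d = 20/23 (d = -5*(-4)/23 = -5*(-4/23) = 20/23 ≈ 0.86957)
G = 23520/23 (G = (21*56)*(20/23) = 1176*(20/23) = 23520/23 ≈ 1022.6)
G - q = 23520/23 - 1*(-19102) = 23520/23 + 19102 = 462866/23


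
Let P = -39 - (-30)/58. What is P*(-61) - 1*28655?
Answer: -762919/29 ≈ -26308.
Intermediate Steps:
P = -1116/29 (P = -39 - (-30)/58 = -39 - 1*(-15/29) = -39 + 15/29 = -1116/29 ≈ -38.483)
P*(-61) - 1*28655 = -1116/29*(-61) - 1*28655 = 68076/29 - 28655 = -762919/29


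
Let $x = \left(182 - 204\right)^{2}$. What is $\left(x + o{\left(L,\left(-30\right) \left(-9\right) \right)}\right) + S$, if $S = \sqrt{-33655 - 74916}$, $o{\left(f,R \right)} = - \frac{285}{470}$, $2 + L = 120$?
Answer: $\frac{45439}{94} + i \sqrt{108571} \approx 483.39 + 329.5 i$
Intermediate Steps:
$L = 118$ ($L = -2 + 120 = 118$)
$o{\left(f,R \right)} = - \frac{57}{94}$ ($o{\left(f,R \right)} = \left(-285\right) \frac{1}{470} = - \frac{57}{94}$)
$x = 484$ ($x = \left(-22\right)^{2} = 484$)
$S = i \sqrt{108571}$ ($S = \sqrt{-108571} = i \sqrt{108571} \approx 329.5 i$)
$\left(x + o{\left(L,\left(-30\right) \left(-9\right) \right)}\right) + S = \left(484 - \frac{57}{94}\right) + i \sqrt{108571} = \frac{45439}{94} + i \sqrt{108571}$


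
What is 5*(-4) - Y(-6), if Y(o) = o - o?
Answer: -20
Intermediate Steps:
Y(o) = 0
5*(-4) - Y(-6) = 5*(-4) - 1*0 = -20 + 0 = -20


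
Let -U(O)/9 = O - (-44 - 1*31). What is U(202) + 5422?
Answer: 2929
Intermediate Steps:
U(O) = -675 - 9*O (U(O) = -9*(O - (-44 - 1*31)) = -9*(O - (-44 - 31)) = -9*(O - 1*(-75)) = -9*(O + 75) = -9*(75 + O) = -675 - 9*O)
U(202) + 5422 = (-675 - 9*202) + 5422 = (-675 - 1818) + 5422 = -2493 + 5422 = 2929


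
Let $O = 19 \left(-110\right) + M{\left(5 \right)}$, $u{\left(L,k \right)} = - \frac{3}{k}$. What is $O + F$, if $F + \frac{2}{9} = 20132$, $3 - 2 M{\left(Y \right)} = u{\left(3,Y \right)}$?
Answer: $\frac{811961}{45} \approx 18044.0$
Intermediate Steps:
$M{\left(Y \right)} = \frac{3}{2} + \frac{3}{2 Y}$ ($M{\left(Y \right)} = \frac{3}{2} - \frac{\left(-3\right) \frac{1}{Y}}{2} = \frac{3}{2} + \frac{3}{2 Y}$)
$F = \frac{181186}{9}$ ($F = - \frac{2}{9} + 20132 = \frac{181186}{9} \approx 20132.0$)
$O = - \frac{10441}{5}$ ($O = 19 \left(-110\right) + \frac{3 \left(1 + 5\right)}{2 \cdot 5} = -2090 + \frac{3}{2} \cdot \frac{1}{5} \cdot 6 = -2090 + \frac{9}{5} = - \frac{10441}{5} \approx -2088.2$)
$O + F = - \frac{10441}{5} + \frac{181186}{9} = \frac{811961}{45}$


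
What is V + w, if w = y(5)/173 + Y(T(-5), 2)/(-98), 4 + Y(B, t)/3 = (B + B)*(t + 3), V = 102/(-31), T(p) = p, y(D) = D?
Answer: -422656/262787 ≈ -1.6084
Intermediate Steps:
V = -102/31 (V = 102*(-1/31) = -102/31 ≈ -3.2903)
Y(B, t) = -12 + 6*B*(3 + t) (Y(B, t) = -12 + 3*((B + B)*(t + 3)) = -12 + 3*((2*B)*(3 + t)) = -12 + 3*(2*B*(3 + t)) = -12 + 6*B*(3 + t))
w = 14258/8477 (w = 5/173 + (-12 + 18*(-5) + 6*(-5)*2)/(-98) = 5*(1/173) + (-12 - 90 - 60)*(-1/98) = 5/173 - 162*(-1/98) = 5/173 + 81/49 = 14258/8477 ≈ 1.6820)
V + w = -102/31 + 14258/8477 = -422656/262787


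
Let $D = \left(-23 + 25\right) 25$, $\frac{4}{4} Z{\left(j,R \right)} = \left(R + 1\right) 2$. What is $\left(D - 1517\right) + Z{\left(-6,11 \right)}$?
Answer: $-1443$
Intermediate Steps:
$Z{\left(j,R \right)} = 2 + 2 R$ ($Z{\left(j,R \right)} = \left(R + 1\right) 2 = \left(1 + R\right) 2 = 2 + 2 R$)
$D = 50$ ($D = 2 \cdot 25 = 50$)
$\left(D - 1517\right) + Z{\left(-6,11 \right)} = \left(50 - 1517\right) + \left(2 + 2 \cdot 11\right) = -1467 + \left(2 + 22\right) = -1467 + 24 = -1443$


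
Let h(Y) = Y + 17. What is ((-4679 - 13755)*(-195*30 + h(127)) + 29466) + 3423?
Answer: 105217293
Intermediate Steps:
h(Y) = 17 + Y
((-4679 - 13755)*(-195*30 + h(127)) + 29466) + 3423 = ((-4679 - 13755)*(-195*30 + (17 + 127)) + 29466) + 3423 = (-18434*(-5850 + 144) + 29466) + 3423 = (-18434*(-5706) + 29466) + 3423 = (105184404 + 29466) + 3423 = 105213870 + 3423 = 105217293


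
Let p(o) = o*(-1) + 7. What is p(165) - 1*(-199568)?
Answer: 199410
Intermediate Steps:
p(o) = 7 - o (p(o) = -o + 7 = 7 - o)
p(165) - 1*(-199568) = (7 - 1*165) - 1*(-199568) = (7 - 165) + 199568 = -158 + 199568 = 199410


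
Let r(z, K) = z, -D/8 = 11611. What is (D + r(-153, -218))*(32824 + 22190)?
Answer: -5118557574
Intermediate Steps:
D = -92888 (D = -8*11611 = -92888)
(D + r(-153, -218))*(32824 + 22190) = (-92888 - 153)*(32824 + 22190) = -93041*55014 = -5118557574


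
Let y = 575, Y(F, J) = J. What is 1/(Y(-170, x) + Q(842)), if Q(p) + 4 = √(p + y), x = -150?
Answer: -154/22299 - √1417/22299 ≈ -0.0085942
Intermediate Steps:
Q(p) = -4 + √(575 + p) (Q(p) = -4 + √(p + 575) = -4 + √(575 + p))
1/(Y(-170, x) + Q(842)) = 1/(-150 + (-4 + √(575 + 842))) = 1/(-150 + (-4 + √1417)) = 1/(-154 + √1417)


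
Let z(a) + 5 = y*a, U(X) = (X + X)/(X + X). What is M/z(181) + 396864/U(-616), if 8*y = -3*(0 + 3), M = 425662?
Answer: 658960720/1669 ≈ 3.9482e+5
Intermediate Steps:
U(X) = 1 (U(X) = (2*X)/((2*X)) = (2*X)*(1/(2*X)) = 1)
y = -9/8 (y = (-3*(0 + 3))/8 = (-3*3)/8 = (1/8)*(-9) = -9/8 ≈ -1.1250)
z(a) = -5 - 9*a/8
M/z(181) + 396864/U(-616) = 425662/(-5 - 9/8*181) + 396864/1 = 425662/(-5 - 1629/8) + 396864*1 = 425662/(-1669/8) + 396864 = 425662*(-8/1669) + 396864 = -3405296/1669 + 396864 = 658960720/1669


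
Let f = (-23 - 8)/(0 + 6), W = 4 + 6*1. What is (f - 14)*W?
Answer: -575/3 ≈ -191.67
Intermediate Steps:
W = 10 (W = 4 + 6 = 10)
f = -31/6 ≈ -5.1667
(f - 14)*W = (-31/6 - 14)*10 = -115/6*10 = -575/3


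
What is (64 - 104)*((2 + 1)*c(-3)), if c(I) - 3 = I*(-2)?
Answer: -1080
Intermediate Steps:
c(I) = 3 - 2*I (c(I) = 3 + I*(-2) = 3 - 2*I)
(64 - 104)*((2 + 1)*c(-3)) = (64 - 104)*((2 + 1)*(3 - 2*(-3))) = -120*(3 + 6) = -120*9 = -40*27 = -1080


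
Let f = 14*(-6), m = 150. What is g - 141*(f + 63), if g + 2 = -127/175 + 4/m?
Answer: 1553108/525 ≈ 2958.3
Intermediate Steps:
f = -84
g = -1417/525 (g = -2 + (-127/175 + 4/150) = -2 + (-127*1/175 + 4*(1/150)) = -2 + (-127/175 + 2/75) = -2 - 367/525 = -1417/525 ≈ -2.6990)
g - 141*(f + 63) = -1417/525 - 141*(-84 + 63) = -1417/525 - 141*(-21) = -1417/525 + 2961 = 1553108/525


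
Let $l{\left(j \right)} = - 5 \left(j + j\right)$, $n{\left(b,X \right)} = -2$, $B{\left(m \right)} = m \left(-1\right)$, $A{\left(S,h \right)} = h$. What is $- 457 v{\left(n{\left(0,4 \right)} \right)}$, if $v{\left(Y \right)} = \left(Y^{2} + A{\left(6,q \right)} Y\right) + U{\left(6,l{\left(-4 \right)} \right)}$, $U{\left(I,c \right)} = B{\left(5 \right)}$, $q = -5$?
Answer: $-4113$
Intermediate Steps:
$B{\left(m \right)} = - m$
$l{\left(j \right)} = - 10 j$ ($l{\left(j \right)} = - 5 \cdot 2 j = - 10 j$)
$U{\left(I,c \right)} = -5$ ($U{\left(I,c \right)} = \left(-1\right) 5 = -5$)
$v{\left(Y \right)} = -5 + Y^{2} - 5 Y$ ($v{\left(Y \right)} = \left(Y^{2} - 5 Y\right) - 5 = -5 + Y^{2} - 5 Y$)
$- 457 v{\left(n{\left(0,4 \right)} \right)} = - 457 \left(-5 + \left(-2\right)^{2} - -10\right) = - 457 \left(-5 + 4 + 10\right) = \left(-457\right) 9 = -4113$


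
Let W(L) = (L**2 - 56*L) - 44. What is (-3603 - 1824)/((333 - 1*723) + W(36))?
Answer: 5427/1154 ≈ 4.7028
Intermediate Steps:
W(L) = -44 + L**2 - 56*L
(-3603 - 1824)/((333 - 1*723) + W(36)) = (-3603 - 1824)/((333 - 1*723) + (-44 + 36**2 - 56*36)) = -5427/((333 - 723) + (-44 + 1296 - 2016)) = -5427/(-390 - 764) = -5427/(-1154) = -5427*(-1/1154) = 5427/1154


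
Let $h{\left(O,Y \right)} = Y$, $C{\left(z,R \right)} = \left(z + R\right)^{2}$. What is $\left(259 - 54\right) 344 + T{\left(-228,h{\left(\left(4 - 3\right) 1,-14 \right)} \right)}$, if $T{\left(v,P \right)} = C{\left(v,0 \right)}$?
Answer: $122504$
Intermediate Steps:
$C{\left(z,R \right)} = \left(R + z\right)^{2}$
$T{\left(v,P \right)} = v^{2}$ ($T{\left(v,P \right)} = \left(0 + v\right)^{2} = v^{2}$)
$\left(259 - 54\right) 344 + T{\left(-228,h{\left(\left(4 - 3\right) 1,-14 \right)} \right)} = \left(259 - 54\right) 344 + \left(-228\right)^{2} = 205 \cdot 344 + 51984 = 70520 + 51984 = 122504$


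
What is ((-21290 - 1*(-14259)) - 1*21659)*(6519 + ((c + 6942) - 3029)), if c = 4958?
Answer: -441539100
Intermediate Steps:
((-21290 - 1*(-14259)) - 1*21659)*(6519 + ((c + 6942) - 3029)) = ((-21290 - 1*(-14259)) - 1*21659)*(6519 + ((4958 + 6942) - 3029)) = ((-21290 + 14259) - 21659)*(6519 + (11900 - 3029)) = (-7031 - 21659)*(6519 + 8871) = -28690*15390 = -441539100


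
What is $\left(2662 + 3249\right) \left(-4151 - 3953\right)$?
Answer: $-47902744$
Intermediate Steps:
$\left(2662 + 3249\right) \left(-4151 - 3953\right) = 5911 \left(-8104\right) = -47902744$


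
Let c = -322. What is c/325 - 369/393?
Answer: -82157/42575 ≈ -1.9297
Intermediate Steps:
c/325 - 369/393 = -322/325 - 369/393 = -322*1/325 - 369*1/393 = -322/325 - 123/131 = -82157/42575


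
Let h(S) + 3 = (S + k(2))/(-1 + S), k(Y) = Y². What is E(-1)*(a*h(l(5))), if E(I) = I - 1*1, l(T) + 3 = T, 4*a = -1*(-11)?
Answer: -33/2 ≈ -16.500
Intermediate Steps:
a = 11/4 (a = (-1*(-11))/4 = (¼)*11 = 11/4 ≈ 2.7500)
l(T) = -3 + T
E(I) = -1 + I (E(I) = I - 1 = -1 + I)
h(S) = -3 + (4 + S)/(-1 + S) (h(S) = -3 + (S + 2²)/(-1 + S) = -3 + (S + 4)/(-1 + S) = -3 + (4 + S)/(-1 + S))
E(-1)*(a*h(l(5))) = (-1 - 1)*(11*((7 - 2*(-3 + 5))/(-1 + (-3 + 5)))/4) = -11*(7 - 2*2)/(-1 + 2)/2 = -11*(7 - 4)/1/2 = -11*1*3/2 = -11*3/2 = -2*33/4 = -33/2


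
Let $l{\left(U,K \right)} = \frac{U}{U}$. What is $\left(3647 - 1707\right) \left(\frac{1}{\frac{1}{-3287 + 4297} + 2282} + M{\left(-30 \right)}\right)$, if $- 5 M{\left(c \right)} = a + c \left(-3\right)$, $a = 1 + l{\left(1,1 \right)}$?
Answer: $- \frac{82270931016}{2304821} \approx -35695.0$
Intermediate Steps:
$l{\left(U,K \right)} = 1$
$a = 2$ ($a = 1 + 1 = 2$)
$M{\left(c \right)} = - \frac{2}{5} + \frac{3 c}{5}$ ($M{\left(c \right)} = - \frac{2 + c \left(-3\right)}{5} = - \frac{2 - 3 c}{5} = - \frac{2}{5} + \frac{3 c}{5}$)
$\left(3647 - 1707\right) \left(\frac{1}{\frac{1}{-3287 + 4297} + 2282} + M{\left(-30 \right)}\right) = \left(3647 - 1707\right) \left(\frac{1}{\frac{1}{-3287 + 4297} + 2282} + \left(- \frac{2}{5} + \frac{3}{5} \left(-30\right)\right)\right) = 1940 \left(\frac{1}{\frac{1}{1010} + 2282} - \frac{92}{5}\right) = 1940 \left(\frac{1}{\frac{2304821}{1010}} - \frac{92}{5}\right) = 1940 \left(\frac{1010}{2304821} - \frac{92}{5}\right) = 1940 \left(- \frac{212038482}{11524105}\right) = - \frac{82270931016}{2304821}$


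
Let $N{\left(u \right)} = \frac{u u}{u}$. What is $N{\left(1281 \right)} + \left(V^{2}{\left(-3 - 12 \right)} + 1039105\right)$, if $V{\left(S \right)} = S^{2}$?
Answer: $1091011$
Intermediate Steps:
$N{\left(u \right)} = u$ ($N{\left(u \right)} = \frac{u^{2}}{u} = u$)
$N{\left(1281 \right)} + \left(V^{2}{\left(-3 - 12 \right)} + 1039105\right) = 1281 + \left(\left(\left(-3 - 12\right)^{2}\right)^{2} + 1039105\right) = 1281 + \left(\left(\left(-15\right)^{2}\right)^{2} + 1039105\right) = 1281 + \left(225^{2} + 1039105\right) = 1281 + \left(50625 + 1039105\right) = 1281 + 1089730 = 1091011$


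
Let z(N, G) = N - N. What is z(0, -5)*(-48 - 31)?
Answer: 0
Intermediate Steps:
z(N, G) = 0
z(0, -5)*(-48 - 31) = 0*(-48 - 31) = 0*(-79) = 0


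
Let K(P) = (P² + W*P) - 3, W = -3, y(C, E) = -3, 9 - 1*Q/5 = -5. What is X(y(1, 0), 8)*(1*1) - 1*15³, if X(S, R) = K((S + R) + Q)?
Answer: 2022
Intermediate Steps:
Q = 70 (Q = 45 - 5*(-5) = 45 + 25 = 70)
K(P) = -3 + P² - 3*P (K(P) = (P² - 3*P) - 3 = -3 + P² - 3*P)
X(S, R) = -213 + (70 + R + S)² - 3*R - 3*S (X(S, R) = -3 + ((S + R) + 70)² - 3*((S + R) + 70) = -3 + ((R + S) + 70)² - 3*((R + S) + 70) = -3 + (70 + R + S)² - 3*(70 + R + S) = -3 + (70 + R + S)² + (-210 - 3*R - 3*S) = -213 + (70 + R + S)² - 3*R - 3*S)
X(y(1, 0), 8)*(1*1) - 1*15³ = (-213 + (70 + 8 - 3)² - 3*8 - 3*(-3))*(1*1) - 1*15³ = (-213 + 75² - 24 + 9)*1 - 1*3375 = (-213 + 5625 - 24 + 9)*1 - 3375 = 5397*1 - 3375 = 5397 - 3375 = 2022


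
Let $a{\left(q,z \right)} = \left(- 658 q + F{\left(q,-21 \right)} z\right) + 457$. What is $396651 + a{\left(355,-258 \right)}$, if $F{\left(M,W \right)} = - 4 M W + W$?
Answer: $-7524624$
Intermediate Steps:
$F{\left(M,W \right)} = W - 4 M W$ ($F{\left(M,W \right)} = - 4 M W + W = W - 4 M W$)
$a{\left(q,z \right)} = 457 - 658 q + z \left(-21 + 84 q\right)$ ($a{\left(q,z \right)} = \left(- 658 q + - 21 \left(1 - 4 q\right) z\right) + 457 = \left(- 658 q + \left(-21 + 84 q\right) z\right) + 457 = \left(- 658 q + z \left(-21 + 84 q\right)\right) + 457 = 457 - 658 q + z \left(-21 + 84 q\right)$)
$396651 + a{\left(355,-258 \right)} = 396651 + \left(457 - 233590 + 21 \left(-258\right) \left(-1 + 4 \cdot 355\right)\right) = 396651 + \left(457 - 233590 + 21 \left(-258\right) \left(-1 + 1420\right)\right) = 396651 + \left(457 - 233590 + 21 \left(-258\right) 1419\right) = 396651 - 7921275 = -7524624$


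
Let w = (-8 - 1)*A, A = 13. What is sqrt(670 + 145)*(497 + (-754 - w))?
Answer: -140*sqrt(815) ≈ -3996.8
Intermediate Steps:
w = -117 (w = (-8 - 1)*13 = -9*13 = -117)
sqrt(670 + 145)*(497 + (-754 - w)) = sqrt(670 + 145)*(497 + (-754 - 1*(-117))) = sqrt(815)*(497 + (-754 + 117)) = sqrt(815)*(497 - 637) = sqrt(815)*(-140) = -140*sqrt(815)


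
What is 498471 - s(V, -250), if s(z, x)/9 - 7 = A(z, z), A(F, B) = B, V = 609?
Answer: 492927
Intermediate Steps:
s(z, x) = 63 + 9*z
498471 - s(V, -250) = 498471 - (63 + 9*609) = 498471 - (63 + 5481) = 498471 - 1*5544 = 498471 - 5544 = 492927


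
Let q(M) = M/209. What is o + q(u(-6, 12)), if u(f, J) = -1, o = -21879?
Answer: -4572712/209 ≈ -21879.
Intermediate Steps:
q(M) = M/209 (q(M) = M*(1/209) = M/209)
o + q(u(-6, 12)) = -21879 + (1/209)*(-1) = -21879 - 1/209 = -4572712/209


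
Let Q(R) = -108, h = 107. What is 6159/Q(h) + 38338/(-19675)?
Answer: -41772943/708300 ≈ -58.976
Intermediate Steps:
6159/Q(h) + 38338/(-19675) = 6159/(-108) + 38338/(-19675) = 6159*(-1/108) + 38338*(-1/19675) = -2053/36 - 38338/19675 = -41772943/708300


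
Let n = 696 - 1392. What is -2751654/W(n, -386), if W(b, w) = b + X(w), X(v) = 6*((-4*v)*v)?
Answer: 458609/596100 ≈ 0.76935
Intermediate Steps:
n = -696
X(v) = -24*v² (X(v) = 6*(-4*v²) = -24*v²)
W(b, w) = b - 24*w²
-2751654/W(n, -386) = -2751654/(-696 - 24*(-386)²) = -2751654/(-696 - 24*148996) = -2751654/(-696 - 3575904) = -2751654/(-3576600) = -2751654*(-1/3576600) = 458609/596100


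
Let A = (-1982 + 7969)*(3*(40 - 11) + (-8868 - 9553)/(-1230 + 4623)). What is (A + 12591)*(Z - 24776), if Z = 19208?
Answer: -8367966784/3 ≈ -2.7893e+9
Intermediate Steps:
A = 127463230/261 (A = 5987*(3*29 - 18421/3393) = 5987*(87 - 18421*1/3393) = 5987*(87 - 1417/261) = 5987*(21290/261) = 127463230/261 ≈ 4.8837e+5)
(A + 12591)*(Z - 24776) = (127463230/261 + 12591)*(19208 - 24776) = (130749481/261)*(-5568) = -8367966784/3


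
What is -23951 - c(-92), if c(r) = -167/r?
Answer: -2203659/92 ≈ -23953.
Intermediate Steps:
-23951 - c(-92) = -23951 - (-167)/(-92) = -23951 - (-167)*(-1)/92 = -23951 - 1*167/92 = -23951 - 167/92 = -2203659/92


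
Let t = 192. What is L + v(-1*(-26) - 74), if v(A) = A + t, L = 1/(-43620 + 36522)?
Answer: 1022111/7098 ≈ 144.00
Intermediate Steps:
L = -1/7098 (L = 1/(-7098) = -1/7098 ≈ -0.00014088)
v(A) = 192 + A (v(A) = A + 192 = 192 + A)
L + v(-1*(-26) - 74) = -1/7098 + (192 + (-1*(-26) - 74)) = -1/7098 + (192 + (26 - 74)) = -1/7098 + (192 - 48) = -1/7098 + 144 = 1022111/7098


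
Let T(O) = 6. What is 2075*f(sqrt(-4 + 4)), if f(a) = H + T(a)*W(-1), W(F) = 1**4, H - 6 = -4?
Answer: 16600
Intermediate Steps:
H = 2 (H = 6 - 4 = 2)
W(F) = 1
f(a) = 8 (f(a) = 2 + 6*1 = 2 + 6 = 8)
2075*f(sqrt(-4 + 4)) = 2075*8 = 16600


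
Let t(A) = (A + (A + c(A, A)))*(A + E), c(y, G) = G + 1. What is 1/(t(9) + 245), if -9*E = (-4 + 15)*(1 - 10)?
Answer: 1/805 ≈ 0.0012422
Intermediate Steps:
c(y, G) = 1 + G
E = 11 (E = -(-4 + 15)*(1 - 10)/9 = -11*(-9)/9 = -⅑*(-99) = 11)
t(A) = (1 + 3*A)*(11 + A) (t(A) = (A + (A + (1 + A)))*(A + 11) = (A + (1 + 2*A))*(11 + A) = (1 + 3*A)*(11 + A))
1/(t(9) + 245) = 1/((11 + 3*9² + 34*9) + 245) = 1/((11 + 3*81 + 306) + 245) = 1/((11 + 243 + 306) + 245) = 1/(560 + 245) = 1/805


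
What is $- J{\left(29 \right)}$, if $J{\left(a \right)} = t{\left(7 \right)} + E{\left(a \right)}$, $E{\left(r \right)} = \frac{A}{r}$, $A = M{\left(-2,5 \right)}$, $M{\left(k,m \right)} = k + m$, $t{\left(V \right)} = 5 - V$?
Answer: $\frac{55}{29} \approx 1.8966$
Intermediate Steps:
$A = 3$ ($A = -2 + 5 = 3$)
$E{\left(r \right)} = \frac{3}{r}$
$J{\left(a \right)} = -2 + \frac{3}{a}$ ($J{\left(a \right)} = \left(5 - 7\right) + \frac{3}{a} = -2 + \frac{3}{a}$)
$- J{\left(29 \right)} = - (-2 + \frac{3}{29}) = \left(-1\right) \left(- \frac{55}{29}\right) = \frac{55}{29}$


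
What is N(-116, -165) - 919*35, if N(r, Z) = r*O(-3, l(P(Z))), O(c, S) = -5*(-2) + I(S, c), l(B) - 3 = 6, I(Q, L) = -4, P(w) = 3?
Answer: -32861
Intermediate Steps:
l(B) = 9 (l(B) = 3 + 6 = 9)
O(c, S) = 6 (O(c, S) = -5*(-2) - 4 = 10 - 4 = 6)
N(r, Z) = 6*r (N(r, Z) = r*6 = 6*r)
N(-116, -165) - 919*35 = 6*(-116) - 919*35 = -696 - 1*32165 = -696 - 32165 = -32861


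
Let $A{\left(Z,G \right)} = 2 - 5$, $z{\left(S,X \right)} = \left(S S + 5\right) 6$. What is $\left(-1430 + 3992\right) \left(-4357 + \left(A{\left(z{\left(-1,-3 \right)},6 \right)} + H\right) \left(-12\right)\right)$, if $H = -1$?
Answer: $-11039658$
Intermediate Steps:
$z{\left(S,X \right)} = 30 + 6 S^{2}$ ($z{\left(S,X \right)} = \left(S^{2} + 5\right) 6 = \left(5 + S^{2}\right) 6 = 30 + 6 S^{2}$)
$A{\left(Z,G \right)} = -3$ ($A{\left(Z,G \right)} = 2 - 5 = -3$)
$\left(-1430 + 3992\right) \left(-4357 + \left(A{\left(z{\left(-1,-3 \right)},6 \right)} + H\right) \left(-12\right)\right) = \left(-1430 + 3992\right) \left(-4357 + \left(-3 - 1\right) \left(-12\right)\right) = 2562 \left(-4357 - -48\right) = 2562 \left(-4357 + 48\right) = 2562 \left(-4309\right) = -11039658$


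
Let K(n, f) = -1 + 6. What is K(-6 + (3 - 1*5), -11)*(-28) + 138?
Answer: -2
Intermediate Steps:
K(n, f) = 5
K(-6 + (3 - 1*5), -11)*(-28) + 138 = 5*(-28) + 138 = -140 + 138 = -2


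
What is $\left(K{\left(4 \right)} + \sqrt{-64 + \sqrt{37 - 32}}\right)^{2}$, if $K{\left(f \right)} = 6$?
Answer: $\left(6 + i \sqrt{64 - \sqrt{5}}\right)^{2} \approx -25.764 + 94.308 i$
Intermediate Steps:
$\left(K{\left(4 \right)} + \sqrt{-64 + \sqrt{37 - 32}}\right)^{2} = \left(6 + \sqrt{-64 + \sqrt{37 - 32}}\right)^{2} = \left(6 + \sqrt{-64 + \sqrt{5}}\right)^{2}$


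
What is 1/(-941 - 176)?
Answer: -1/1117 ≈ -0.00089526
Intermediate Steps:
1/(-941 - 176) = 1/(-1117) = -1/1117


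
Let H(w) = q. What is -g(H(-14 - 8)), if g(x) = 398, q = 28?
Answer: -398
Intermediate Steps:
H(w) = 28
-g(H(-14 - 8)) = -1*398 = -398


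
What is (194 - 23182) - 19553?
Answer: -42541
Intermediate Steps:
(194 - 23182) - 19553 = -22988 - 19553 = -42541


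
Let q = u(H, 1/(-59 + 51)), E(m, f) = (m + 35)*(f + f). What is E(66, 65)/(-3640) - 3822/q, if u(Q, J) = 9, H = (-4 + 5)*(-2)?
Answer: -35975/84 ≈ -428.27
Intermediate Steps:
H = -2 (H = 1*(-2) = -2)
E(m, f) = 2*f*(35 + m) (E(m, f) = (35 + m)*(2*f) = 2*f*(35 + m))
q = 9
E(66, 65)/(-3640) - 3822/q = (2*65*(35 + 66))/(-3640) - 3822/9 = (2*65*101)*(-1/3640) - 3822*1/9 = 13130*(-1/3640) - 1274/3 = -101/28 - 1274/3 = -35975/84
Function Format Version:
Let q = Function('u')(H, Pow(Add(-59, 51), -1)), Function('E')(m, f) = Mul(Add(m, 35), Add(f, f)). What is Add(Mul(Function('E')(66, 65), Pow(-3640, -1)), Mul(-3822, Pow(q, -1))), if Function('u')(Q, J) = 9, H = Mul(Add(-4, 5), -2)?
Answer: Rational(-35975, 84) ≈ -428.27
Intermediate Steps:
H = -2 (H = Mul(1, -2) = -2)
Function('E')(m, f) = Mul(2, f, Add(35, m)) (Function('E')(m, f) = Mul(Add(35, m), Mul(2, f)) = Mul(2, f, Add(35, m)))
q = 9
Add(Mul(Function('E')(66, 65), Pow(-3640, -1)), Mul(-3822, Pow(q, -1))) = Add(Mul(Mul(2, 65, Add(35, 66)), Pow(-3640, -1)), Mul(-3822, Pow(9, -1))) = Add(Mul(Mul(2, 65, 101), Rational(-1, 3640)), Mul(-3822, Rational(1, 9))) = Add(Mul(13130, Rational(-1, 3640)), Rational(-1274, 3)) = Add(Rational(-101, 28), Rational(-1274, 3)) = Rational(-35975, 84)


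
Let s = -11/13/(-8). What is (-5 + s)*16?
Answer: -1018/13 ≈ -78.308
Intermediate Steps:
s = 11/104 (s = -11*1/13*(-⅛) = -11/13*(-⅛) = 11/104 ≈ 0.10577)
(-5 + s)*16 = (-5 + 11/104)*16 = -509/104*16 = -1018/13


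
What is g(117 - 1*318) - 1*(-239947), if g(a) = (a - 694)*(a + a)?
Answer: 599737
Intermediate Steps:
g(a) = 2*a*(-694 + a) (g(a) = (-694 + a)*(2*a) = 2*a*(-694 + a))
g(117 - 1*318) - 1*(-239947) = 2*(117 - 1*318)*(-694 + (117 - 1*318)) - 1*(-239947) = 2*(117 - 318)*(-694 + (117 - 318)) + 239947 = 2*(-201)*(-694 - 201) + 239947 = 2*(-201)*(-895) + 239947 = 359790 + 239947 = 599737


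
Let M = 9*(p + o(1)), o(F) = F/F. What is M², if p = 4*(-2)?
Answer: 3969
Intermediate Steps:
p = -8
o(F) = 1
M = -63 (M = 9*(-8 + 1) = 9*(-7) = -63)
M² = (-63)² = 3969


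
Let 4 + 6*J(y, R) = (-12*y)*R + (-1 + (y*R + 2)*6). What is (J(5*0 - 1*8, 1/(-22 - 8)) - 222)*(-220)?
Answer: 48642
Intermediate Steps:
J(y, R) = 7/6 - R*y (J(y, R) = -⅔ + ((-12*y)*R + (-1 + (y*R + 2)*6))/6 = -⅔ + (-12*R*y + (-1 + (R*y + 2)*6))/6 = -⅔ + (-12*R*y + (-1 + (2 + R*y)*6))/6 = -⅔ + (-12*R*y + (-1 + (12 + 6*R*y)))/6 = -⅔ + (-12*R*y + (11 + 6*R*y))/6 = -⅔ + (11 - 6*R*y)/6 = -⅔ + (11/6 - R*y) = 7/6 - R*y)
(J(5*0 - 1*8, 1/(-22 - 8)) - 222)*(-220) = ((7/6 - (5*0 - 1*8)/(-22 - 8)) - 222)*(-220) = ((7/6 - 1*(0 - 8)/(-30)) - 222)*(-220) = ((7/6 - 1*(-1/30)*(-8)) - 222)*(-220) = ((7/6 - 4/15) - 222)*(-220) = (9/10 - 222)*(-220) = -2211/10*(-220) = 48642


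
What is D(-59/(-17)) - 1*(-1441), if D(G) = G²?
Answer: 419930/289 ≈ 1453.0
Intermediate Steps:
D(-59/(-17)) - 1*(-1441) = (-59/(-17))² - 1*(-1441) = (-59*(-1/17))² + 1441 = (59/17)² + 1441 = 3481/289 + 1441 = 419930/289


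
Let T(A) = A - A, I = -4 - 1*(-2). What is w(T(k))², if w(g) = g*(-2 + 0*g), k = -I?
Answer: 0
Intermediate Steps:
I = -2 (I = -4 + 2 = -2)
k = 2 (k = -1*(-2) = 2)
T(A) = 0
w(g) = -2*g (w(g) = g*(-2 + 0) = g*(-2) = -2*g)
w(T(k))² = (-2*0)² = 0² = 0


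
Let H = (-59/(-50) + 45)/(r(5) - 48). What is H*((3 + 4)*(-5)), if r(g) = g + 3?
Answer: 16163/400 ≈ 40.407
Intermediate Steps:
r(g) = 3 + g
H = -2309/2000 (H = (-59/(-50) + 45)/((3 + 5) - 48) = (-59*(-1/50) + 45)/(8 - 48) = (59/50 + 45)/(-40) = (2309/50)*(-1/40) = -2309/2000 ≈ -1.1545)
H*((3 + 4)*(-5)) = -2309*(3 + 4)*(-5)/2000 = -16163*(-5)/2000 = -2309/2000*(-35) = 16163/400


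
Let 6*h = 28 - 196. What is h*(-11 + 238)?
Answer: -6356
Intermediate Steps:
h = -28 (h = (28 - 196)/6 = (⅙)*(-168) = -28)
h*(-11 + 238) = -28*(-11 + 238) = -28*227 = -6356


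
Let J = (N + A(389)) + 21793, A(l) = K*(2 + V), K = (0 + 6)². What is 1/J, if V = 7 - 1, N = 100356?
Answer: 1/122437 ≈ 8.1675e-6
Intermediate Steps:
K = 36 (K = 6² = 36)
V = 6
A(l) = 288 (A(l) = 36*(2 + 6) = 36*8 = 288)
J = 122437 (J = (100356 + 288) + 21793 = 100644 + 21793 = 122437)
1/J = 1/122437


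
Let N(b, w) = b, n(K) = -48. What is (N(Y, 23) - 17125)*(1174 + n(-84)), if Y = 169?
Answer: -19092456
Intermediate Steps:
(N(Y, 23) - 17125)*(1174 + n(-84)) = (169 - 17125)*(1174 - 48) = -16956*1126 = -19092456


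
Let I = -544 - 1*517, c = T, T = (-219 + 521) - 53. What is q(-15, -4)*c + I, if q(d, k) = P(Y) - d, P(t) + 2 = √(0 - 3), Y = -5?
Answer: 2176 + 249*I*√3 ≈ 2176.0 + 431.28*I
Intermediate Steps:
P(t) = -2 + I*√3 (P(t) = -2 + √(0 - 3) = -2 + √(-3) = -2 + I*√3)
T = 249 (T = 302 - 53 = 249)
q(d, k) = -2 - d + I*√3 (q(d, k) = (-2 + I*√3) - d = -2 - d + I*√3)
c = 249
I = -1061 (I = -544 - 517 = -1061)
q(-15, -4)*c + I = (-2 - 1*(-15) + I*√3)*249 - 1061 = (-2 + 15 + I*√3)*249 - 1061 = (13 + I*√3)*249 - 1061 = (3237 + 249*I*√3) - 1061 = 2176 + 249*I*√3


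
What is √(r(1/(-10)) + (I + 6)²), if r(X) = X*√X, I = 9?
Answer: √(22500 - I*√10)/10 ≈ 15.0 - 0.0010541*I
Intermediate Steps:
r(X) = X^(3/2)
√(r(1/(-10)) + (I + 6)²) = √((1/(-10))^(3/2) + (9 + 6)²) = √((-⅒)^(3/2) + 15²) = √(-I*√10/100 + 225) = √(225 - I*√10/100)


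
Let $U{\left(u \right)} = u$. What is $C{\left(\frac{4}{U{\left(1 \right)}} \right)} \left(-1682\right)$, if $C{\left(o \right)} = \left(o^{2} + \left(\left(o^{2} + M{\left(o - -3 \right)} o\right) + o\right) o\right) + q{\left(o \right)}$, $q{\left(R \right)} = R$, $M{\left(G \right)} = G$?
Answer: $-356584$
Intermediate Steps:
$C{\left(o \right)} = o + o^{2} + o \left(o + o^{2} + o \left(3 + o\right)\right)$ ($C{\left(o \right)} = \left(o^{2} + \left(\left(o^{2} + \left(o - -3\right) o\right) + o\right) o\right) + o = \left(o^{2} + \left(\left(o^{2} + \left(o + 3\right) o\right) + o\right) o\right) + o = \left(o^{2} + \left(\left(o^{2} + \left(3 + o\right) o\right) + o\right) o\right) + o = \left(o^{2} + \left(\left(o^{2} + o \left(3 + o\right)\right) + o\right) o\right) + o = \left(o^{2} + \left(o + o^{2} + o \left(3 + o\right)\right) o\right) + o = \left(o^{2} + o \left(o + o^{2} + o \left(3 + o\right)\right)\right) + o = o + o^{2} + o \left(o + o^{2} + o \left(3 + o\right)\right)$)
$C{\left(\frac{4}{U{\left(1 \right)}} \right)} \left(-1682\right) = \frac{4}{1} \left(1 + 2 \left(\frac{4}{1}\right)^{2} + 5 \cdot \frac{4}{1}\right) \left(-1682\right) = 4 \cdot 1 \left(1 + 2 \left(4 \cdot 1\right)^{2} + 5 \cdot 4 \cdot 1\right) \left(-1682\right) = 4 \left(1 + 2 \cdot 4^{2} + 5 \cdot 4\right) \left(-1682\right) = 4 \left(1 + 2 \cdot 16 + 20\right) \left(-1682\right) = 4 \left(1 + 32 + 20\right) \left(-1682\right) = 4 \cdot 53 \left(-1682\right) = 212 \left(-1682\right) = -356584$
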